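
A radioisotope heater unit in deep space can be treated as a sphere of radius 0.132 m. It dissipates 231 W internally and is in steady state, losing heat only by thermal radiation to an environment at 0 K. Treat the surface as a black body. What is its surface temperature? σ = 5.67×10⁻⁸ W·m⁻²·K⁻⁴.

Steady state: internal power = radiated power, P = εσA T⁴.
Radiating area A = 4πr² = 0.2190 m².
T⁴ = P/(εσA) = 231/(1.0·5.67×10⁻⁸·0.2190) = 1.861×10¹⁰ K⁴.
T = (1.861×10¹⁰)^(1/4).

T ≈ 369 K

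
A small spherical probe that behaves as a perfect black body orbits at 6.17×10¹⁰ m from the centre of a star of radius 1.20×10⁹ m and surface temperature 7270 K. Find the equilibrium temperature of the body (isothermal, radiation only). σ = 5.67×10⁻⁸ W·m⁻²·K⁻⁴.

T ≈ 717 K

The star's surface emits σT_*⁴; at distance d the flux is S = σT_*⁴(R_*/d)².
S = 5.67×10⁻⁸·(7270)⁴·(1.20×10⁹/6.17×10¹⁰)² = 59910 W/m².
For an isothermal sphere T⁴ = (1−a)S/(4σ) = 2.642×10¹¹ K⁴.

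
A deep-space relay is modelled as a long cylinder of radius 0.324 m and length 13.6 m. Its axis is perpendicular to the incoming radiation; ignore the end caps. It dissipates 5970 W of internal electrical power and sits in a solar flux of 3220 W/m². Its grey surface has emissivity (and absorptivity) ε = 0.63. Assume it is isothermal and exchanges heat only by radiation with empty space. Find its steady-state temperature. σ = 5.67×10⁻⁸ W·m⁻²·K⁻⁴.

At steady state, absorbed solar power + internal power = radiated power.
Absorbed: α·S·A_cross = 0.63·3220·8.813 = 17880 W (cross-section 2rL).
Total input = 17880 + 5970 = 23850 W.
Radiated: εσ·A_surf·T⁴ with A_surf = 2πrL = 27.69 m².
T⁴ = 23850/(0.63·5.67×10⁻⁸·27.69) = 2.411×10¹⁰ K⁴.

T ≈ 394 K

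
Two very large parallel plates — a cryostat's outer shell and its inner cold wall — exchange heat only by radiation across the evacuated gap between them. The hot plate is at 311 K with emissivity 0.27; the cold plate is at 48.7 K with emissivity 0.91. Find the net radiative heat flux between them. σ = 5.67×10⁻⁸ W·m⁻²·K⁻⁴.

For two infinite grey parallel plates, q = σ(T₁⁴ − T₂⁴)/(1/ε₁ + 1/ε₂ − 1).
T₁⁴ − T₂⁴ = 9.355×10⁹ − 5.625×10⁶ = 9.349×10⁹ K⁴.
1/ε₁ + 1/ε₂ − 1 = 3.704 + 1.099 − 1 = 3.803.
q = 5.67×10⁻⁸ × 9.349×10⁹ / 3.803.

q ≈ 139 W/m²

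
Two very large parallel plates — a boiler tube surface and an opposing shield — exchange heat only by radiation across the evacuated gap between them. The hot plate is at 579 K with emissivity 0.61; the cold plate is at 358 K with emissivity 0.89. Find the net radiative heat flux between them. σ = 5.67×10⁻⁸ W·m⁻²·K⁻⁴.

For two infinite grey parallel plates, q = σ(T₁⁴ − T₂⁴)/(1/ε₁ + 1/ε₂ − 1).
T₁⁴ − T₂⁴ = 1.124×10¹¹ − 1.643×10¹⁰ = 9.596×10¹⁰ K⁴.
1/ε₁ + 1/ε₂ − 1 = 1.639 + 1.124 − 1 = 1.763.
q = 5.67×10⁻⁸ × 9.596×10¹⁰ / 1.763.

q ≈ 3090 W/m²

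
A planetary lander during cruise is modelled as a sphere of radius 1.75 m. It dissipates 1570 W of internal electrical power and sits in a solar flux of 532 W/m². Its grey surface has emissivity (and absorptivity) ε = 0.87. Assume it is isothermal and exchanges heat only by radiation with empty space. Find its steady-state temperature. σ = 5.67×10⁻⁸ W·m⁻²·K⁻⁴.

At steady state, absorbed solar power + internal power = radiated power.
Absorbed: α·S·A_cross = 0.87·532·9.621 = 4453 W (cross-section πr²).
Total input = 4453 + 1570 = 6023 W.
Radiated: εσ·A_surf·T⁴ with A_surf = 4πr² = 38.48 m².
T⁴ = 6023/(0.87·5.67×10⁻⁸·38.48) = 3.173×10⁹ K⁴.

T ≈ 237 K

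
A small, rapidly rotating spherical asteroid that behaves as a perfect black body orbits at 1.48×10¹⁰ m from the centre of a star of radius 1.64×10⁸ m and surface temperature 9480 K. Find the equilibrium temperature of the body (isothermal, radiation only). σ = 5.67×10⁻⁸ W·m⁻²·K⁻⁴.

The star's surface emits σT_*⁴; at distance d the flux is S = σT_*⁴(R_*/d)².
S = 5.67×10⁻⁸·(9480)⁴·(1.64×10⁸/1.48×10¹⁰)² = 56230 W/m².
For an isothermal sphere T⁴ = (1−a)S/(4σ) = 2.479×10¹¹ K⁴.

T ≈ 706 K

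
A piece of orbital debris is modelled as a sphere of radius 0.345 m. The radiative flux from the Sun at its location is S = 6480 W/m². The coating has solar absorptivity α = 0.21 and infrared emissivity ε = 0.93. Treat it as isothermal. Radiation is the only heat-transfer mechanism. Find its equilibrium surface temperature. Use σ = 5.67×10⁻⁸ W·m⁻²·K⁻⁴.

At equilibrium, absorbed power = emitted power.
Absorbing cross-section = πr² = 0.3739 m²; emitting surface = 4πr² = 1.496 m² (ratio 4).
αS·A_cross = εσ·A_surf·T⁴  ⇒  T⁴ = αS/(ε·4σ).
T⁴ = 0.210·6480/(0.93·4·5.67×10⁻⁸) = 6.452×10⁹ K⁴.
T = (6.452×10⁹)^(1/4).

T ≈ 283 K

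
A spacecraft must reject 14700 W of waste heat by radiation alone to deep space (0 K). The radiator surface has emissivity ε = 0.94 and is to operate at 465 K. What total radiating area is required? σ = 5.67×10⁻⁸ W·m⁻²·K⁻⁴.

A ≈ 5.90 m²

P = εσA T⁴ ⇒ A = P/(εσT⁴).
T⁴ = 4.675×10¹⁰ K⁴.
A = 14700/(0.94 × 5.67×10⁻⁸ × 4.675×10¹⁰).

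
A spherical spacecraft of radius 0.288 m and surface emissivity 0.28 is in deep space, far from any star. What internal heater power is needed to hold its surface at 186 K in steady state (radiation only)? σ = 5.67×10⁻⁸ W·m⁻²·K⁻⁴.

P ≈ 19.8 W

P = εσ·4πr²·T⁴.
4πr² = 1.042 m²; T⁴ = 1.197×10⁹ K⁴.
P = 0.28·5.67×10⁻⁸·1.042·1.197×10⁹.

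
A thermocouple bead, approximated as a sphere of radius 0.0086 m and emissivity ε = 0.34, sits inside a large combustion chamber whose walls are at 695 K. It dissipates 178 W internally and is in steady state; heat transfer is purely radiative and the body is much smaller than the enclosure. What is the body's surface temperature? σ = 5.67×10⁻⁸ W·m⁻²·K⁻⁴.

For a small grey body in a large enclosure, net radiated power = εσA(T⁴ − T_w⁴).
Steady state: P = εσA(T⁴ − T_w⁴) with A = 4πr² = 9.294×10⁻⁴ m².
T⁴ = P/(εσA) + T_w⁴ = 178/(0.34·5.67×10⁻⁸·9.294×10⁻⁴) + (695)⁴
    = 9.935×10¹² + 2.333×10¹¹ = 1.017×10¹³ K⁴.

T ≈ 1790 K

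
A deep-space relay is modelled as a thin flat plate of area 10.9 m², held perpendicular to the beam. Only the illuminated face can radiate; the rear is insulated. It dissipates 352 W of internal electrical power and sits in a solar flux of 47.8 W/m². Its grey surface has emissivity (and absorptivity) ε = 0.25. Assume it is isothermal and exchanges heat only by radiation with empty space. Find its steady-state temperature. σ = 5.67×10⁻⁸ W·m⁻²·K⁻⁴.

At steady state, absorbed solar power + internal power = radiated power.
Absorbed: α·S·A_cross = 0.25·47.8·10.90 = 130.3 W (cross-section A).
Total input = 130.3 + 352 = 482.3 W.
Radiated: εσ·A_surf·T⁴ with A_surf = A = 10.90 m².
T⁴ = 482.3/(0.25·5.67×10⁻⁸·10.90) = 3.121×10⁹ K⁴.

T ≈ 236 K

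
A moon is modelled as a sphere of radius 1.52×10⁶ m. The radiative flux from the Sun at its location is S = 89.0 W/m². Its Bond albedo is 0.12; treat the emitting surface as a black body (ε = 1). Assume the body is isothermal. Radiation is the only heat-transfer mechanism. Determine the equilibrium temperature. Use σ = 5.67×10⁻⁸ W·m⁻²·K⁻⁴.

T ≈ 136 K

At equilibrium, absorbed power = emitted power.
Absorbing cross-section = πr² = 7.258×10¹² m²; emitting surface = 4πr² = 2.903×10¹³ m² (ratio 4).
(1−a)S·A_cross = εσ·A_surf·T⁴  ⇒  T⁴ = (1−a)S/(4σ).
T⁴ = 0.880·89.0/(4·5.67×10⁻⁸) = 3.453×10⁸ K⁴.
T = (3.453×10⁸)^(1/4).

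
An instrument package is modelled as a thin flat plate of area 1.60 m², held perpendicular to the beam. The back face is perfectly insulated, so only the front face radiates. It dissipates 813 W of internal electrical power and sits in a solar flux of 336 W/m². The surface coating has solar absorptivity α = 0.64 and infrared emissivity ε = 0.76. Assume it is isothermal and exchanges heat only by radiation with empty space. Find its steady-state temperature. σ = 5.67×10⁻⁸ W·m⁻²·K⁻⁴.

At steady state, absorbed solar power + internal power = radiated power.
Absorbed: α·S·A_cross = 0.64·336·1.600 = 344.1 W (cross-section A).
Total input = 344.1 + 813 = 1157 W.
Radiated: εσ·A_surf·T⁴ with A_surf = A = 1.600 m².
T⁴ = 1157/(0.76·5.67×10⁻⁸·1.600) = 1.678×10¹⁰ K⁴.

T ≈ 360 K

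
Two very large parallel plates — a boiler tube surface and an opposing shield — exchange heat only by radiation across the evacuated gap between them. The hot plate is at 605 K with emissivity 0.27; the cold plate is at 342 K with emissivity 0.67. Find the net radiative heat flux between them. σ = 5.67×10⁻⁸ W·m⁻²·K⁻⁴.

q ≈ 1630 W/m²

For two infinite grey parallel plates, q = σ(T₁⁴ − T₂⁴)/(1/ε₁ + 1/ε₂ − 1).
T₁⁴ − T₂⁴ = 1.340×10¹¹ − 1.368×10¹⁰ = 1.203×10¹¹ K⁴.
1/ε₁ + 1/ε₂ − 1 = 3.704 + 1.493 − 1 = 4.196.
q = 5.67×10⁻⁸ × 1.203×10¹¹ / 4.196.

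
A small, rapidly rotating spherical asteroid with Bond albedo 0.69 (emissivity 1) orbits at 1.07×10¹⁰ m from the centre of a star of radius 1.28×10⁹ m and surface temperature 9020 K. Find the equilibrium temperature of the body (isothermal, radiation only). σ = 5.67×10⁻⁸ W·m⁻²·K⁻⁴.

The star's surface emits σT_*⁴; at distance d the flux is S = σT_*⁴(R_*/d)².
S = 5.67×10⁻⁸·(9020)⁴·(1.28×10⁹/1.07×10¹⁰)² = 5.371×10⁶ W/m².
For an isothermal sphere T⁴ = (1−a)S/(4σ) = 7.341×10¹² K⁴.

T ≈ 1650 K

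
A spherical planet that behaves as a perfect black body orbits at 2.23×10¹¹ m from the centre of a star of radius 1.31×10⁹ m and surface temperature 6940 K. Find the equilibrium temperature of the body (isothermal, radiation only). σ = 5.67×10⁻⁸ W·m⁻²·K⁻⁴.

T ≈ 376 K

The star's surface emits σT_*⁴; at distance d the flux is S = σT_*⁴(R_*/d)².
S = 5.67×10⁻⁸·(6940)⁴·(1.31×10⁹/2.23×10¹¹)² = 4539 W/m².
For an isothermal sphere T⁴ = (1−a)S/(4σ) = 2.001×10¹⁰ K⁴.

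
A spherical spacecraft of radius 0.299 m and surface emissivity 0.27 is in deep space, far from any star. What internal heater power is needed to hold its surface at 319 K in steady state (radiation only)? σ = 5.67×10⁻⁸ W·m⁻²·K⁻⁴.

P ≈ 178 W

P = εσ·4πr²·T⁴.
4πr² = 1.123 m²; T⁴ = 1.036×10¹⁰ K⁴.
P = 0.27·5.67×10⁻⁸·1.123·1.036×10¹⁰.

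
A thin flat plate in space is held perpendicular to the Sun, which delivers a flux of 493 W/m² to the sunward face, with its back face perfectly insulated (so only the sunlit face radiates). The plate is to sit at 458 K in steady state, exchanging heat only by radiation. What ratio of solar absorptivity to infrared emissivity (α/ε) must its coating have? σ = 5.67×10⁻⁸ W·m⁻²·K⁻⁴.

Balance: αS·A = εσ·1A·T⁴ ⇒ α/ε = σT⁴/S.
α/ε = 5.67×10⁻⁸·(458)⁴/493 = 5.67×10⁻⁸·4.400×10¹⁰/493.

α/ε ≈ 5.06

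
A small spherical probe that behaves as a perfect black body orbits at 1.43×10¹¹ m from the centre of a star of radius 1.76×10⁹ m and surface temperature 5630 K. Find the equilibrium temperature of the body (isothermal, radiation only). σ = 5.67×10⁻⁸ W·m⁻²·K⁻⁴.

The star's surface emits σT_*⁴; at distance d the flux is S = σT_*⁴(R_*/d)².
S = 5.67×10⁻⁸·(5630)⁴·(1.76×10⁹/1.43×10¹¹)² = 8629 W/m².
For an isothermal sphere T⁴ = (1−a)S/(4σ) = 3.805×10¹⁰ K⁴.

T ≈ 442 K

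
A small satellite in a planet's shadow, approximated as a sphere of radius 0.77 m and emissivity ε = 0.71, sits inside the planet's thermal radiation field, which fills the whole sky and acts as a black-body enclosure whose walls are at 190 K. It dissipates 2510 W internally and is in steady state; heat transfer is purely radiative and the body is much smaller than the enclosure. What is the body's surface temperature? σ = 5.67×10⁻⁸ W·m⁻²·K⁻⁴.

For a small grey body in a large enclosure, net radiated power = εσA(T⁴ − T_w⁴).
Steady state: P = εσA(T⁴ − T_w⁴) with A = 4πr² = 7.451 m².
T⁴ = P/(εσA) + T_w⁴ = 2510/(0.71·5.67×10⁻⁸·7.451) + (190)⁴
    = 8.368×10⁹ + 1.303×10⁹ = 9.672×10⁹ K⁴.

T ≈ 314 K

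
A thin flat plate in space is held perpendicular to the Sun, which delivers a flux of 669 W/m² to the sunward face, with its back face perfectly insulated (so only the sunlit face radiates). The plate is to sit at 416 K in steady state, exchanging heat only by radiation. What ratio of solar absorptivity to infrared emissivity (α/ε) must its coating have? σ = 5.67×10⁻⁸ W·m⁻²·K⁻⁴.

Balance: αS·A = εσ·1A·T⁴ ⇒ α/ε = σT⁴/S.
α/ε = 5.67×10⁻⁸·(416)⁴/669 = 5.67×10⁻⁸·2.995×10¹⁰/669.

α/ε ≈ 2.54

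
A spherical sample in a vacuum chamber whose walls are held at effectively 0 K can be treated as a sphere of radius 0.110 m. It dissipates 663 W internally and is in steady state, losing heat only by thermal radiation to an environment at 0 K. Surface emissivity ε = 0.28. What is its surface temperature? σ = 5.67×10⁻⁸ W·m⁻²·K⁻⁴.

Steady state: internal power = radiated power, P = εσA T⁴.
Radiating area A = 4πr² = 0.1521 m².
T⁴ = P/(εσA) = 663/(0.28·5.67×10⁻⁸·0.1521) = 2.746×10¹¹ K⁴.
T = (2.746×10¹¹)^(1/4).

T ≈ 724 K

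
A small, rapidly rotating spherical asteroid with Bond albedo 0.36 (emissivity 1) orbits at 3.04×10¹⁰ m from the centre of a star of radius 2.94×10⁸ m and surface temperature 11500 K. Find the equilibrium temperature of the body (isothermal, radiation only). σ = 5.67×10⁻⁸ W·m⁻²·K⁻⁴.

T ≈ 715 K

The star's surface emits σT_*⁴; at distance d the flux is S = σT_*⁴(R_*/d)².
S = 5.67×10⁻⁸·(11500)⁴·(2.94×10⁸/3.04×10¹⁰)² = 92750 W/m².
For an isothermal sphere T⁴ = (1−a)S/(4σ) = 2.617×10¹¹ K⁴.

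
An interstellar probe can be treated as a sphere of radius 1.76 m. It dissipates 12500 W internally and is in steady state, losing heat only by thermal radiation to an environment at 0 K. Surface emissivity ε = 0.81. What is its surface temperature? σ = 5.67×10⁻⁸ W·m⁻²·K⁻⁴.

T ≈ 289 K

Steady state: internal power = radiated power, P = εσA T⁴.
Radiating area A = 4πr² = 38.93 m².
T⁴ = P/(εσA) = 12500/(0.81·5.67×10⁻⁸·38.93) = 6.992×10⁹ K⁴.
T = (6.992×10⁹)^(1/4).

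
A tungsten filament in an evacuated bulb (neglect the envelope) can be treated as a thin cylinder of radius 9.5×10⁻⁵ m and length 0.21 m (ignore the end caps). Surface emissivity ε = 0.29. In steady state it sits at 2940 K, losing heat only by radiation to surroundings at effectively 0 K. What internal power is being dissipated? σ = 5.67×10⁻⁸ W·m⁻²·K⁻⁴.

Steady state: P = εσA T⁴.
A = 2πrL = 1.253×10⁻⁴ m²; T⁴ = (2940)⁴ = 7.471×10¹³ K⁴.
P = 0.29 × 5.67×10⁻⁸ × 1.253×10⁻⁴ × 7.471×10¹³.

P ≈ 154 W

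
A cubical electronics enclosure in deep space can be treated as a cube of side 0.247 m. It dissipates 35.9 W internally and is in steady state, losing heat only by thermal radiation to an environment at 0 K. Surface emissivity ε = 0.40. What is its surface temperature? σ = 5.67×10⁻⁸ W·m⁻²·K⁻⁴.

T ≈ 256 K

Steady state: internal power = radiated power, P = εσA T⁴.
Radiating area A = 6L² = 0.3661 m².
T⁴ = P/(εσA) = 35.9/(0.40·5.67×10⁻⁸·0.3661) = 4.324×10⁹ K⁴.
T = (4.324×10⁹)^(1/4).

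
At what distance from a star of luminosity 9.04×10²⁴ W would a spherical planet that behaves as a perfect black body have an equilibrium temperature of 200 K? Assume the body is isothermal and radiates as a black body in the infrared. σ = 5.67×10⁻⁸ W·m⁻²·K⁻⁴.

d ≈ 4.45×10¹⁰ m

For an isothermal black-emitting sphere, (1−a)S·πr² = σ·4πr²·T⁴ ⇒ S = 4σT⁴/(1−a).
S = 4·5.67×10⁻⁸·(200)⁴/1.00 = 362.9 W/m².
Flux falls as S = L/(4πd²), so d = √(L/(4πS)) = √(9.04×10²⁴/(4π·362.9)).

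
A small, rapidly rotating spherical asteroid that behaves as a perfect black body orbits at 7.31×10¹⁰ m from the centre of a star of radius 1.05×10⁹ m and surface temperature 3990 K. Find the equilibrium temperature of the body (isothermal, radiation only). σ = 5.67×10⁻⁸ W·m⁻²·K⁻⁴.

The star's surface emits σT_*⁴; at distance d the flux is S = σT_*⁴(R_*/d)².
S = 5.67×10⁻⁸·(3990)⁴·(1.05×10⁹/7.31×10¹⁰)² = 2965 W/m².
For an isothermal sphere T⁴ = (1−a)S/(4σ) = 1.307×10¹⁰ K⁴.

T ≈ 338 K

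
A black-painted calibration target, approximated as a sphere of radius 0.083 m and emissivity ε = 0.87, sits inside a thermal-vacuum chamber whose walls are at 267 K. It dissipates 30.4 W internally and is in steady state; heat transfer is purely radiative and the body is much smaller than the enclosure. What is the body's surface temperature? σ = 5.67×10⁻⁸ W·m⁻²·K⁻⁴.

For a small grey body in a large enclosure, net radiated power = εσA(T⁴ − T_w⁴).
Steady state: P = εσA(T⁴ − T_w⁴) with A = 4πr² = 0.08657 m².
T⁴ = P/(εσA) + T_w⁴ = 30.4/(0.87·5.67×10⁻⁸·0.08657) + (267)⁴
    = 7.119×10⁹ + 5.082×10⁹ = 1.220×10¹⁰ K⁴.

T ≈ 332 K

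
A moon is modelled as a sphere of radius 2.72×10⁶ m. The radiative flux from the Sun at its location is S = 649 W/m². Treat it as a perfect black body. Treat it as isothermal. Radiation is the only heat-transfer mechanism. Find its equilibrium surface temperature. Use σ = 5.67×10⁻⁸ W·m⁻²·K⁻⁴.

At equilibrium, absorbed power = emitted power.
Absorbing cross-section = πr² = 2.324×10¹³ m²; emitting surface = 4πr² = 9.297×10¹³ m² (ratio 4).
S·A_cross = εσ·A_surf·T⁴  ⇒  T⁴ = S/(4σ).
T⁴ = 1.00·649/(4·5.67×10⁻⁸) = 2.862×10⁹ K⁴.
T = (2.862×10⁹)^(1/4).

T ≈ 231 K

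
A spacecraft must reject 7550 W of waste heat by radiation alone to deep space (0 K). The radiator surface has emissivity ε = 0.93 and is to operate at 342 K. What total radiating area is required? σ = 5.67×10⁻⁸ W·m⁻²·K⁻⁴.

P = εσA T⁴ ⇒ A = P/(εσT⁴).
T⁴ = 1.368×10¹⁰ K⁴.
A = 7550/(0.93 × 5.67×10⁻⁸ × 1.368×10¹⁰).

A ≈ 10.5 m²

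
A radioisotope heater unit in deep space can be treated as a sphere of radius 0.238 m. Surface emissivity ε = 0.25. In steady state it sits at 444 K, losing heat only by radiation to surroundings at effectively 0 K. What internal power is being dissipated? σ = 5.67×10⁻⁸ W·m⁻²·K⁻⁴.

P ≈ 392 W

Steady state: P = εσA T⁴.
A = 4πr² = 0.7118 m²; T⁴ = (444)⁴ = 3.886×10¹⁰ K⁴.
P = 0.25 × 5.67×10⁻⁸ × 0.7118 × 3.886×10¹⁰.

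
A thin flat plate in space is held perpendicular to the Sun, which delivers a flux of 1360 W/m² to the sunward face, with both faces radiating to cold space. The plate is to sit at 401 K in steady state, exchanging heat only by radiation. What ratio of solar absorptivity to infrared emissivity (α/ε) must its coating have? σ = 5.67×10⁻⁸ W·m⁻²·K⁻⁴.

Balance: αS·A = εσ·2A·T⁴ ⇒ α/ε = 2σT⁴/S.
α/ε = 2·5.67×10⁻⁸·(401)⁴/1360 = 2·5.67×10⁻⁸·2.586×10¹⁰/1360.

α/ε ≈ 2.16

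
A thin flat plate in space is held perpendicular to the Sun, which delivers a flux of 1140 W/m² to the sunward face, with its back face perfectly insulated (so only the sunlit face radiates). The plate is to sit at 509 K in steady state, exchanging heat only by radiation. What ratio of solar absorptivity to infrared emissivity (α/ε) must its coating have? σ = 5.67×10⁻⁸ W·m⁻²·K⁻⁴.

Balance: αS·A = εσ·1A·T⁴ ⇒ α/ε = σT⁴/S.
α/ε = 5.67×10⁻⁸·(509)⁴/1140 = 5.67×10⁻⁸·6.712×10¹⁰/1140.

α/ε ≈ 3.34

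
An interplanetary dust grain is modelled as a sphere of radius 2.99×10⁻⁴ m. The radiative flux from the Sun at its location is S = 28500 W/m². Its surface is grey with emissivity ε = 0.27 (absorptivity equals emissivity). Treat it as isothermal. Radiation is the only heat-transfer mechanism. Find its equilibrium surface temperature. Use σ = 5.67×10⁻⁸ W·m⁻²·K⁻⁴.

T ≈ 595 K

At equilibrium, absorbed power = emitted power.
Absorbing cross-section = πr² = 2.809×10⁻⁷ m²; emitting surface = 4πr² = 1.123×10⁻⁶ m² (ratio 4).
εS·A_cross = εσ·A_surf·T⁴  ⇒  T⁴ = S/(4σ)   (ε cancels).
T⁴ = 28500/(4·5.67×10⁻⁸) = 1.257×10¹¹ K⁴.
T = (1.257×10¹¹)^(1/4).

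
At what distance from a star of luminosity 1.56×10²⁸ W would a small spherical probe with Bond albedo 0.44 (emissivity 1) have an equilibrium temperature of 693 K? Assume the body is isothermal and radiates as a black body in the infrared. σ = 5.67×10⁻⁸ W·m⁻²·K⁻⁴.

d ≈ 1.15×10¹¹ m

For an isothermal black-emitting sphere, (1−a)S·πr² = σ·4πr²·T⁴ ⇒ S = 4σT⁴/(1−a).
S = 4·5.67×10⁻⁸·(693)⁴/0.560 = 93410 W/m².
Flux falls as S = L/(4πd²), so d = √(L/(4πS)) = √(1.56×10²⁸/(4π·93410)).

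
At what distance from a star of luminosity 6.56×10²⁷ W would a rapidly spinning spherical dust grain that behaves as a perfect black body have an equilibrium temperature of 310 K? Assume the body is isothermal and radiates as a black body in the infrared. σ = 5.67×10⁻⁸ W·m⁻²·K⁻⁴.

For an isothermal black-emitting sphere, (1−a)S·πr² = σ·4πr²·T⁴ ⇒ S = 4σT⁴/(1−a).
S = 4·5.67×10⁻⁸·(310)⁴/1.00 = 2095 W/m².
Flux falls as S = L/(4πd²), so d = √(L/(4πS)) = √(6.56×10²⁷/(4π·2095)).

d ≈ 4.99×10¹¹ m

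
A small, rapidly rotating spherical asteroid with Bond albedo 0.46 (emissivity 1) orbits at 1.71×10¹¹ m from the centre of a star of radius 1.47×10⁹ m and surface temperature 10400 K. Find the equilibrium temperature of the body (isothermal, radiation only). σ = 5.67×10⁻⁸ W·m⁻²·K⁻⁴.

The star's surface emits σT_*⁴; at distance d the flux is S = σT_*⁴(R_*/d)².
S = 5.67×10⁻⁸·(10400)⁴·(1.47×10⁹/1.71×10¹¹)² = 49020 W/m².
For an isothermal sphere T⁴ = (1−a)S/(4σ) = 1.167×10¹¹ K⁴.

T ≈ 584 K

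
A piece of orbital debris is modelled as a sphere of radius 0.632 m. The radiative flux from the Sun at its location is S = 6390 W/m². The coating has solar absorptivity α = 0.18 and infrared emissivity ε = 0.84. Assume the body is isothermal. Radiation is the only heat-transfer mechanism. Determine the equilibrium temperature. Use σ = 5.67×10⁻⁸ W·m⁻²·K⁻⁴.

T ≈ 279 K

At equilibrium, absorbed power = emitted power.
Absorbing cross-section = πr² = 1.255 m²; emitting surface = 4πr² = 5.019 m² (ratio 4).
αS·A_cross = εσ·A_surf·T⁴  ⇒  T⁴ = αS/(ε·4σ).
T⁴ = 0.180·6390/(0.84·4·5.67×10⁻⁸) = 6.037×10⁹ K⁴.
T = (6.037×10⁹)^(1/4).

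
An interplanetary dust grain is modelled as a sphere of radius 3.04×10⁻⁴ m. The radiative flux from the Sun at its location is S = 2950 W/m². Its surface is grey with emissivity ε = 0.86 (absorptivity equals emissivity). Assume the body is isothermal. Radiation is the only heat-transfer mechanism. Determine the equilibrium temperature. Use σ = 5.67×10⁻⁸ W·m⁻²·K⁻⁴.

At equilibrium, absorbed power = emitted power.
Absorbing cross-section = πr² = 2.903×10⁻⁷ m²; emitting surface = 4πr² = 1.161×10⁻⁶ m² (ratio 4).
εS·A_cross = εσ·A_surf·T⁴  ⇒  T⁴ = S/(4σ)   (ε cancels).
T⁴ = 2950/(4·5.67×10⁻⁸) = 1.301×10¹⁰ K⁴.
T = (1.301×10¹⁰)^(1/4).

T ≈ 338 K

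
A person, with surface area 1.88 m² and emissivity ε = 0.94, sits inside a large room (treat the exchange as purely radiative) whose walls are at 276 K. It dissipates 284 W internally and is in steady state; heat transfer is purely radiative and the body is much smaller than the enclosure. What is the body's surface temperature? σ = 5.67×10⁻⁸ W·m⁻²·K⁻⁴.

For a small grey body in a large enclosure, net radiated power = εσA(T⁴ − T_w⁴).
Steady state: P = εσA(T⁴ − T_w⁴) with A = 1.88 m².
T⁴ = P/(εσA) + T_w⁴ = 284/(0.94·5.67×10⁻⁸·1.880) + (276)⁴
    = 2.834×10⁹ + 5.803×10⁹ = 8.637×10⁹ K⁴.

T ≈ 305 K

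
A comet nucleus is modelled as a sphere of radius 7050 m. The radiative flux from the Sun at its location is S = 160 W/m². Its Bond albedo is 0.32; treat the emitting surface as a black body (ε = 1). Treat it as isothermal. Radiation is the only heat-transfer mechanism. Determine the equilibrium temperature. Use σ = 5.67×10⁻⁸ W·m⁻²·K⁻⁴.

T ≈ 148 K

At equilibrium, absorbed power = emitted power.
Absorbing cross-section = πr² = 1.561×10⁸ m²; emitting surface = 4πr² = 6.246×10⁸ m² (ratio 4).
(1−a)S·A_cross = εσ·A_surf·T⁴  ⇒  T⁴ = (1−a)S/(4σ).
T⁴ = 0.680·160/(4·5.67×10⁻⁸) = 4.797×10⁸ K⁴.
T = (4.797×10⁸)^(1/4).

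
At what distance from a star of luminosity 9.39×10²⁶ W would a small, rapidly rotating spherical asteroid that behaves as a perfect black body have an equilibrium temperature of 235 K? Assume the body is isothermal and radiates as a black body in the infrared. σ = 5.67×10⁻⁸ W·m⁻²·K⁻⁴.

For an isothermal black-emitting sphere, (1−a)S·πr² = σ·4πr²·T⁴ ⇒ S = 4σT⁴/(1−a).
S = 4·5.67×10⁻⁸·(235)⁴/1.00 = 691.7 W/m².
Flux falls as S = L/(4πd²), so d = √(L/(4πS)) = √(9.39×10²⁶/(4π·691.7)).

d ≈ 3.29×10¹¹ m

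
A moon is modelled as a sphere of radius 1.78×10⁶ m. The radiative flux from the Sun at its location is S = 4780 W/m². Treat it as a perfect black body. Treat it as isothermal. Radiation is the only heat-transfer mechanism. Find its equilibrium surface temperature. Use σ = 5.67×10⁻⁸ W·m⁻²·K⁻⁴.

T ≈ 381 K

At equilibrium, absorbed power = emitted power.
Absorbing cross-section = πr² = 9.954×10¹² m²; emitting surface = 4πr² = 3.982×10¹³ m² (ratio 4).
S·A_cross = εσ·A_surf·T⁴  ⇒  T⁴ = S/(4σ).
T⁴ = 1.00·4780/(4·5.67×10⁻⁸) = 2.108×10¹⁰ K⁴.
T = (2.108×10¹⁰)^(1/4).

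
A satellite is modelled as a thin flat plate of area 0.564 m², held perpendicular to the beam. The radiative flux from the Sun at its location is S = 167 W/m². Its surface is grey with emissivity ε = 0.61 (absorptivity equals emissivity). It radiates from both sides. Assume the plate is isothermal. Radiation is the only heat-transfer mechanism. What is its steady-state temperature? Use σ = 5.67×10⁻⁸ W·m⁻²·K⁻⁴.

T ≈ 196 K

At equilibrium, absorbed power = emitted power.
Absorbing cross-section = A = 0.5640 m²; emitting surface = 2A = 1.128 m² (ratio 2).
εS·A_cross = εσ·A_surf·T⁴  ⇒  T⁴ = S/(2σ)   (ε cancels).
T⁴ = 167/(2·5.67×10⁻⁸) = 1.473×10⁹ K⁴.
T = (1.473×10⁹)^(1/4).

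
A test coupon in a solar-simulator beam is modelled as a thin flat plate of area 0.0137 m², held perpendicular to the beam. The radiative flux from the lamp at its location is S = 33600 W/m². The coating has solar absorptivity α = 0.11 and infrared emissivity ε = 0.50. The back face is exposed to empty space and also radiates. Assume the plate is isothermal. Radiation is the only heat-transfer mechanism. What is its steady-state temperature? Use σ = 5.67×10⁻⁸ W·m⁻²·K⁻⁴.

At equilibrium, absorbed power = emitted power.
Absorbing cross-section = A = 0.01370 m²; emitting surface = 2A = 0.02740 m² (ratio 2).
αS·A_cross = εσ·A_surf·T⁴  ⇒  T⁴ = αS/(ε·2σ).
T⁴ = 0.110·33600/(0.50·2·5.67×10⁻⁸) = 6.519×10¹⁰ K⁴.
T = (6.519×10¹⁰)^(1/4).

T ≈ 505 K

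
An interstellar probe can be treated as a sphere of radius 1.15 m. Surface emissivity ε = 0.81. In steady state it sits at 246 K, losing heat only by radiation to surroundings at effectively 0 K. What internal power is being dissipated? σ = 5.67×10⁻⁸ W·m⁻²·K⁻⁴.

Steady state: P = εσA T⁴.
A = 4πr² = 16.62 m²; T⁴ = (246)⁴ = 3.662×10⁹ K⁴.
P = 0.81 × 5.67×10⁻⁸ × 16.62 × 3.662×10⁹.

P ≈ 2800 W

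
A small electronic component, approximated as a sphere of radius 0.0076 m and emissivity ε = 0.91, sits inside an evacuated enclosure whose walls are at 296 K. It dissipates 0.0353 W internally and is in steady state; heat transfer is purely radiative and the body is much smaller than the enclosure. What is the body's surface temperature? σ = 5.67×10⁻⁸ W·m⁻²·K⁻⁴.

T ≈ 305 K

For a small grey body in a large enclosure, net radiated power = εσA(T⁴ − T_w⁴).
Steady state: P = εσA(T⁴ − T_w⁴) with A = 4πr² = 7.258×10⁻⁴ m².
T⁴ = P/(εσA) + T_w⁴ = 0.0353/(0.91·5.67×10⁻⁸·7.258×10⁻⁴) + (296)⁴
    = 9.426×10⁸ + 7.677×10⁹ = 8.619×10⁹ K⁴.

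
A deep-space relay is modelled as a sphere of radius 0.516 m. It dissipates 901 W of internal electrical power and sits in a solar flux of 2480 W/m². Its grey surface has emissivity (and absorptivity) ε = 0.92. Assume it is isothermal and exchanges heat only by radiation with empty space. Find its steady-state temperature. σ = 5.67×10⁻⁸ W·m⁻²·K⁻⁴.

At steady state, absorbed solar power + internal power = radiated power.
Absorbed: α·S·A_cross = 0.92·2480·0.8365 = 1908 W (cross-section πr²).
Total input = 1908 + 901 = 2809 W.
Radiated: εσ·A_surf·T⁴ with A_surf = 4πr² = 3.346 m².
T⁴ = 2809/(0.92·5.67×10⁻⁸·3.346) = 1.610×10¹⁰ K⁴.

T ≈ 356 K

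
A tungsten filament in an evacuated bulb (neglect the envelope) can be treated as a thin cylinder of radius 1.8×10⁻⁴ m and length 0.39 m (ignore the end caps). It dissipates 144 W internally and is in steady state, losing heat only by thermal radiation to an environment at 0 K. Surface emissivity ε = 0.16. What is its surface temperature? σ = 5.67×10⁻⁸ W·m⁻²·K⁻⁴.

Steady state: internal power = radiated power, P = εσA T⁴.
Radiating area A = 2πrL = 4.411×10⁻⁴ m².
T⁴ = P/(εσA) = 144/(0.16·5.67×10⁻⁸·4.411×10⁻⁴) = 3.599×10¹³ K⁴.
T = (3.599×10¹³)^(1/4).

T ≈ 2450 K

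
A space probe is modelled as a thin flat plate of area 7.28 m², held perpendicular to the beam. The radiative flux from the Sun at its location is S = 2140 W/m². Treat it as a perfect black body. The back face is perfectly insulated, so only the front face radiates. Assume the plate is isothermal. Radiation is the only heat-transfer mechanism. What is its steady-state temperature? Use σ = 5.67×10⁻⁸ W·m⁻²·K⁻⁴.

At equilibrium, absorbed power = emitted power.
Absorbing cross-section = A = 7.280 m²; emitting surface = A = 7.280 m² (ratio 1).
S·A_cross = εσ·A_surf·T⁴  ⇒  T⁴ = S/(1σ).
T⁴ = 1.00·2140/(1·5.67×10⁻⁸) = 3.774×10¹⁰ K⁴.
T = (3.774×10¹⁰)^(1/4).

T ≈ 441 K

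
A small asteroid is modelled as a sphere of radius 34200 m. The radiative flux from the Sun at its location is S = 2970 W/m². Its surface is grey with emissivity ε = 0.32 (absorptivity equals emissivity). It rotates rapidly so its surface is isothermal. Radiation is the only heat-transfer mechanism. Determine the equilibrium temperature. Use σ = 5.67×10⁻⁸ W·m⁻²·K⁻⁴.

T ≈ 338 K

At equilibrium, absorbed power = emitted power.
Absorbing cross-section = πr² = 3.675×10⁹ m²; emitting surface = 4πr² = 1.470×10¹⁰ m² (ratio 4).
εS·A_cross = εσ·A_surf·T⁴  ⇒  T⁴ = S/(4σ)   (ε cancels).
T⁴ = 2970/(4·5.67×10⁻⁸) = 1.310×10¹⁰ K⁴.
T = (1.310×10¹⁰)^(1/4).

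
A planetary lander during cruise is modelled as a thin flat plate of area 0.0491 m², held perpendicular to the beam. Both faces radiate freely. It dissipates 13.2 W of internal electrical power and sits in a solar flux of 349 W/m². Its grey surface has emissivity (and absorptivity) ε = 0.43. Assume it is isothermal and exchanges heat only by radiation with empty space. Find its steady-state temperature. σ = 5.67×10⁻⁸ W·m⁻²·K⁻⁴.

T ≈ 304 K

At steady state, absorbed solar power + internal power = radiated power.
Absorbed: α·S·A_cross = 0.43·349·0.04910 = 7.368 W (cross-section A).
Total input = 7.368 + 13.2 = 20.57 W.
Radiated: εσ·A_surf·T⁴ with A_surf = 2A = 0.09820 m².
T⁴ = 20.57/(0.43·5.67×10⁻⁸·0.09820) = 8.591×10⁹ K⁴.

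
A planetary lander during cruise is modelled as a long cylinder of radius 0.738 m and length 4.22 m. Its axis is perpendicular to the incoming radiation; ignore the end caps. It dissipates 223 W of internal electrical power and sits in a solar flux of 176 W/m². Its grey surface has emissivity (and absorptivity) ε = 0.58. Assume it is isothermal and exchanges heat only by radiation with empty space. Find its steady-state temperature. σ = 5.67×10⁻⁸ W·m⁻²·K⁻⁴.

T ≈ 191 K

At steady state, absorbed solar power + internal power = radiated power.
Absorbed: α·S·A_cross = 0.58·176·6.229 = 635.8 W (cross-section 2rL).
Total input = 635.8 + 223 = 858.8 W.
Radiated: εσ·A_surf·T⁴ with A_surf = 2πrL = 19.57 m².
T⁴ = 858.8/(0.58·5.67×10⁻⁸·19.57) = 1.335×10⁹ K⁴.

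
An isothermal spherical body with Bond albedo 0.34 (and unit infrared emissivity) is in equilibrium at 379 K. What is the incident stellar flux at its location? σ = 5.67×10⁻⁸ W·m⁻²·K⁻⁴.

(1−a)S·πr² = σ·4πr²·T⁴ ⇒ S = 4σT⁴/(1−a).
S = 4·5.67×10⁻⁸·2.063×10¹⁰/0.660.

S ≈ 7090 W/m²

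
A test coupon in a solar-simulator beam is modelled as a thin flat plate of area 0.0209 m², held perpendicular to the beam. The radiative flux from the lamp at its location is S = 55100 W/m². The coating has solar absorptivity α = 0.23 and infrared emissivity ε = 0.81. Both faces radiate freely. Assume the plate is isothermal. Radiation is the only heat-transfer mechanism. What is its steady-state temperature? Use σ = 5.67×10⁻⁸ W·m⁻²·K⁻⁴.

T ≈ 609 K

At equilibrium, absorbed power = emitted power.
Absorbing cross-section = A = 0.02090 m²; emitting surface = 2A = 0.04180 m² (ratio 2).
αS·A_cross = εσ·A_surf·T⁴  ⇒  T⁴ = αS/(ε·2σ).
T⁴ = 0.230·55100/(0.81·2·5.67×10⁻⁸) = 1.380×10¹¹ K⁴.
T = (1.380×10¹¹)^(1/4).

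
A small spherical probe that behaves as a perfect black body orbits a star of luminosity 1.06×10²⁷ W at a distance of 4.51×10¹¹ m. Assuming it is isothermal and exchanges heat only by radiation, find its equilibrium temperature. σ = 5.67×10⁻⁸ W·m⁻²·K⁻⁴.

T ≈ 207 K

First find the stellar flux at distance d: S = L/(4πd²) = 1.06×10²⁷/(4π·(4.51×10¹¹)²) = 414.7 W/m².
For an isothermal sphere, absorbed (1−a)S·πr² = emitted σ·4πr²·T⁴, so T⁴ = (1−a)S/(4σ).
T⁴ = 1.00·414.7/(4·5.67×10⁻⁸) = 1.829×10⁹ K⁴.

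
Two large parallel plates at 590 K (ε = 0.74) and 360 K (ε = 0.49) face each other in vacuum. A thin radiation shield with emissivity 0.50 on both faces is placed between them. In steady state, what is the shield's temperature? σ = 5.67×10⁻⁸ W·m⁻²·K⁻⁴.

T_s ≈ 524 K

In steady state the net flux on the hot side equals that on the cold side.
σ(T₁⁴−T_s⁴)/D₁ = σ(T_s⁴−T₂⁴)/D₂, with D₁ = 1/ε₁+1/ε_s−1 = 2.351, D₂ = 1/ε_s+1/ε₂−1 = 3.041.
Solve for T_s⁴: T_s⁴ = (D₂·T₁⁴ + D₁·T₂⁴)/(D₁+D₂) = 7.566×10¹⁰ K⁴.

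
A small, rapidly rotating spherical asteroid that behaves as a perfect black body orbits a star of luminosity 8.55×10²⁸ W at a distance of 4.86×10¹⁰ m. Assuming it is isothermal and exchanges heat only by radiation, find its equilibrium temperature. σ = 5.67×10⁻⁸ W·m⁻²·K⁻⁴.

First find the stellar flux at distance d: S = L/(4πd²) = 8.55×10²⁸/(4π·(4.86×10¹⁰)²) = 2.881×10⁶ W/m².
For an isothermal sphere, absorbed (1−a)S·πr² = emitted σ·4πr²·T⁴, so T⁴ = (1−a)S/(4σ).
T⁴ = 1.00·2.881×10⁶/(4·5.67×10⁻⁸) = 1.270×10¹³ K⁴.

T ≈ 1890 K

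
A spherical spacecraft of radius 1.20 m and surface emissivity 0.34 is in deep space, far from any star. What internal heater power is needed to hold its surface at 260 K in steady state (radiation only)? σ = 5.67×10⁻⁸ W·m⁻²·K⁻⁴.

P = εσ·4πr²·T⁴.
4πr² = 18.10 m²; T⁴ = 4.570×10⁹ K⁴.
P = 0.34·5.67×10⁻⁸·18.10·4.570×10⁹.

P ≈ 1590 W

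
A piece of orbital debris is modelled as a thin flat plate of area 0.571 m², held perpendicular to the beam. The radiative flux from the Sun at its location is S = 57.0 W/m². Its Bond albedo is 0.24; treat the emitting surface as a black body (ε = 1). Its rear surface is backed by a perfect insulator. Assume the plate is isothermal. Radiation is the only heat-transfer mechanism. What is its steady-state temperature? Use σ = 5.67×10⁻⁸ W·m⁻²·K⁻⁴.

At equilibrium, absorbed power = emitted power.
Absorbing cross-section = A = 0.5710 m²; emitting surface = A = 0.5710 m² (ratio 1).
(1−a)S·A_cross = εσ·A_surf·T⁴  ⇒  T⁴ = (1−a)S/(1σ).
T⁴ = 0.760·57.0/(1·5.67×10⁻⁸) = 7.640×10⁸ K⁴.
T = (7.640×10⁸)^(1/4).

T ≈ 166 K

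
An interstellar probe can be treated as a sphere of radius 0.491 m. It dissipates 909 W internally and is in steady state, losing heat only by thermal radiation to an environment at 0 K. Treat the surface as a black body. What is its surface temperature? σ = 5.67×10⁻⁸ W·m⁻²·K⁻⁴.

T ≈ 270 K

Steady state: internal power = radiated power, P = εσA T⁴.
Radiating area A = 4πr² = 3.030 m².
T⁴ = P/(εσA) = 909/(1.0·5.67×10⁻⁸·3.030) = 5.292×10⁹ K⁴.
T = (5.292×10⁹)^(1/4).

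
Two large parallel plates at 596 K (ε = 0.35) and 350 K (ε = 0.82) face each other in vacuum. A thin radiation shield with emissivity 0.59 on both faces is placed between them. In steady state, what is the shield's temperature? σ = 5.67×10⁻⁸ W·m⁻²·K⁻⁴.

In steady state the net flux on the hot side equals that on the cold side.
σ(T₁⁴−T_s⁴)/D₁ = σ(T_s⁴−T₂⁴)/D₂, with D₁ = 1/ε₁+1/ε_s−1 = 3.552, D₂ = 1/ε_s+1/ε₂−1 = 1.914.
Solve for T_s⁴: T_s⁴ = (D₂·T₁⁴ + D₁·T₂⁴)/(D₁+D₂) = 5.394×10¹⁰ K⁴.

T_s ≈ 482 K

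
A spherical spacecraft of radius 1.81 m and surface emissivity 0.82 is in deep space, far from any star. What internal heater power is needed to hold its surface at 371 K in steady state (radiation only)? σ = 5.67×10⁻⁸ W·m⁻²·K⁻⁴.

P = εσ·4πr²·T⁴.
4πr² = 41.17 m²; T⁴ = 1.895×10¹⁰ K⁴.
P = 0.82·5.67×10⁻⁸·41.17·1.895×10¹⁰.

P ≈ 36300 W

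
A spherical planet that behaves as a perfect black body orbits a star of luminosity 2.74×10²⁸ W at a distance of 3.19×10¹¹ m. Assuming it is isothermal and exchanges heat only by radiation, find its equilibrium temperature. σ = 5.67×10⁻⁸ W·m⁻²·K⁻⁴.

First find the stellar flux at distance d: S = L/(4πd²) = 2.74×10²⁸/(4π·(3.19×10¹¹)²) = 21430 W/m².
For an isothermal sphere, absorbed (1−a)S·πr² = emitted σ·4πr²·T⁴, so T⁴ = (1−a)S/(4σ).
T⁴ = 1.00·21430/(4·5.67×10⁻⁸) = 9.447×10¹⁰ K⁴.

T ≈ 554 K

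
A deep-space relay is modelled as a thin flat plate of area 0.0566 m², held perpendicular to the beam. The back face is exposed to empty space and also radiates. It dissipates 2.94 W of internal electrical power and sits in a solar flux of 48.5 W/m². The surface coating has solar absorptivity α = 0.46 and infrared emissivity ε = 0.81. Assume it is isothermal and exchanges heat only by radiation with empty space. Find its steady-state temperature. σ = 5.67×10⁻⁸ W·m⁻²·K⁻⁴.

T ≈ 169 K

At steady state, absorbed solar power + internal power = radiated power.
Absorbed: α·S·A_cross = 0.46·48.5·0.05660 = 1.263 W (cross-section A).
Total input = 1.263 + 2.94 = 4.203 W.
Radiated: εσ·A_surf·T⁴ with A_surf = 2A = 0.1132 m².
T⁴ = 4.203/(0.81·5.67×10⁻⁸·0.1132) = 8.084×10⁸ K⁴.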